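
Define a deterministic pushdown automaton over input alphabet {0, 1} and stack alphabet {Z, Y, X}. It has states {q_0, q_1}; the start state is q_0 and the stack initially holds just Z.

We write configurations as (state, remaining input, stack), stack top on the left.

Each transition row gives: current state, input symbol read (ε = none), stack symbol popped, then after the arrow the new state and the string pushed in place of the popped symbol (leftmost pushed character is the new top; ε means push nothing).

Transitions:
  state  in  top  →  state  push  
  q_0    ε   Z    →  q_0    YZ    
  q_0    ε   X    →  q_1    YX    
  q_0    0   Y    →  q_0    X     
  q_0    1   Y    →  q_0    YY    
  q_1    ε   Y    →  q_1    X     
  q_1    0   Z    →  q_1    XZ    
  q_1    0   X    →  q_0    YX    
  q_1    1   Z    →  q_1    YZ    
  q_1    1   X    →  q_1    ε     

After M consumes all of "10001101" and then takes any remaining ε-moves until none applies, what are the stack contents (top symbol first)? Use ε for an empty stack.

(q_0, 10001101, Z)
  ε-move, top Z: go to q_0, push YZ → (q_0, 10001101, YZ)
  read 1, top Y: go to q_0, push YY → (q_0, 0001101, YYZ)
  read 0, top Y: go to q_0, push X → (q_0, 001101, XYZ)
  ε-move, top X: go to q_1, push YX → (q_1, 001101, YXYZ)
  ε-move, top Y: go to q_1, push X → (q_1, 001101, XXYZ)
  read 0, top X: go to q_0, push YX → (q_0, 01101, YXXYZ)
  read 0, top Y: go to q_0, push X → (q_0, 1101, XXXYZ)
  ε-move, top X: go to q_1, push YX → (q_1, 1101, YXXXYZ)
  ε-move, top Y: go to q_1, push X → (q_1, 1101, XXXXYZ)
  read 1, top X: go to q_1, push ε → (q_1, 101, XXXYZ)
  read 1, top X: go to q_1, push ε → (q_1, 01, XXYZ)
  read 0, top X: go to q_0, push YX → (q_0, 1, YXXYZ)
  read 1, top Y: go to q_0, push YY → (q_0, ε, YYXXYZ)
All input consumed in state q_0 with stack YYXXYZ.

YYXXYZ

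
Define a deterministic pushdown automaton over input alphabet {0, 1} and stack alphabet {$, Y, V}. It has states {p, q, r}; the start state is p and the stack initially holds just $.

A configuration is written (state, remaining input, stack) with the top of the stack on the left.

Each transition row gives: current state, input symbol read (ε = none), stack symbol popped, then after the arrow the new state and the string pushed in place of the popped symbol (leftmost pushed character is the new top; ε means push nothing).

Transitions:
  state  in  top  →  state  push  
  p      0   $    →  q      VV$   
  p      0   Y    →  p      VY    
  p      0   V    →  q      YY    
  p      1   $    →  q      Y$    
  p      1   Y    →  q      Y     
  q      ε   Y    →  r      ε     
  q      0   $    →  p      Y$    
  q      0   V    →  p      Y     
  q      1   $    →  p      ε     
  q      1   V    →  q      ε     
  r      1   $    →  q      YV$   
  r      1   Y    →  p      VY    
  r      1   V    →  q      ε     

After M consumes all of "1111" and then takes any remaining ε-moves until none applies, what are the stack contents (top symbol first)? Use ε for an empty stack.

(p, 1111, $)
  read 1, top $: go to q, push Y$ → (q, 111, Y$)
  ε-move, top Y: go to r, push ε → (r, 111, $)
  read 1, top $: go to q, push YV$ → (q, 11, YV$)
  ε-move, top Y: go to r, push ε → (r, 11, V$)
  read 1, top V: go to q, push ε → (q, 1, $)
  read 1, top $: go to p, push ε → (p, ε, ε)
All input consumed in state p with stack ε.

ε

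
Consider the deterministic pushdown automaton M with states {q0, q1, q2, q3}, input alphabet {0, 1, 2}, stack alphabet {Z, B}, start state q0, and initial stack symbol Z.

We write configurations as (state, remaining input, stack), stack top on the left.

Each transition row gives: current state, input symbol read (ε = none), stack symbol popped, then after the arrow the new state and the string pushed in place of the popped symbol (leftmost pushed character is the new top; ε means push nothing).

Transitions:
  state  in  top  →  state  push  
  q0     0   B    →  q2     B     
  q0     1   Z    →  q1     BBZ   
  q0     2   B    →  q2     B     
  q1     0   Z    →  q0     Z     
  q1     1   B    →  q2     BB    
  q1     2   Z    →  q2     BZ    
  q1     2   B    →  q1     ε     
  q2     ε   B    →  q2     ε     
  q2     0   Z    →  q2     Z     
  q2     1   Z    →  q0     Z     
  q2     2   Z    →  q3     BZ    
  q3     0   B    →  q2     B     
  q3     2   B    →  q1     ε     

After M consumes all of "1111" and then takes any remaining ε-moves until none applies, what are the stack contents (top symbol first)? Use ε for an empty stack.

(q0, 1111, Z) ⊢ (q1, 111, BBZ) ⊢ (q2, 11, BBBZ) ⊢ (q2, 11, BBZ) ⊢ (q2, 11, BZ) ⊢ (q2, 11, Z) ⊢ (q0, 1, Z) ⊢ (q1, ε, BBZ)
All input consumed in state q1 with stack BBZ.

BBZ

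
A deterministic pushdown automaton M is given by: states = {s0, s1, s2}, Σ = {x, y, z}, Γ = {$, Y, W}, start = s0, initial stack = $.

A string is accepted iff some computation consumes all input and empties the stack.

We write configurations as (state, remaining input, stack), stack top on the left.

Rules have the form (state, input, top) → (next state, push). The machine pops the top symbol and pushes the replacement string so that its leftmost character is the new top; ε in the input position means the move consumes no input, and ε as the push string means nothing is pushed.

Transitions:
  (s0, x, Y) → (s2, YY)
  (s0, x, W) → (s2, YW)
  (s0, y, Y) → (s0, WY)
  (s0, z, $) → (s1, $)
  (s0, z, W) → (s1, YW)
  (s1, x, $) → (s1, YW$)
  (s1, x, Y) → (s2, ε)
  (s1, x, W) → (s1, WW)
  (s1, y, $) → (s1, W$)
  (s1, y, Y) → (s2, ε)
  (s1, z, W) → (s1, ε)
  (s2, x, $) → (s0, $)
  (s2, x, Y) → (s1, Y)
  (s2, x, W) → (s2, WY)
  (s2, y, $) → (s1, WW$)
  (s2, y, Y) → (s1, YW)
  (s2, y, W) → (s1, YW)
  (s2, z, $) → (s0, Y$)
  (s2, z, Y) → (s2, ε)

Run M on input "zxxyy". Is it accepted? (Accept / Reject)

(s0, zxxyy, $)
  read z, top $: go to s1, push $ → (s1, xxyy, $)
  read x, top $: go to s1, push YW$ → (s1, xyy, YW$)
  read x, top Y: go to s2, push ε → (s2, yy, W$)
  read y, top W: go to s1, push YW → (s1, y, YW$)
  read y, top Y: go to s2, push ε → (s2, ε, W$)
All input consumed; stack is W$, not empty, and no further ε-move applies.

Reject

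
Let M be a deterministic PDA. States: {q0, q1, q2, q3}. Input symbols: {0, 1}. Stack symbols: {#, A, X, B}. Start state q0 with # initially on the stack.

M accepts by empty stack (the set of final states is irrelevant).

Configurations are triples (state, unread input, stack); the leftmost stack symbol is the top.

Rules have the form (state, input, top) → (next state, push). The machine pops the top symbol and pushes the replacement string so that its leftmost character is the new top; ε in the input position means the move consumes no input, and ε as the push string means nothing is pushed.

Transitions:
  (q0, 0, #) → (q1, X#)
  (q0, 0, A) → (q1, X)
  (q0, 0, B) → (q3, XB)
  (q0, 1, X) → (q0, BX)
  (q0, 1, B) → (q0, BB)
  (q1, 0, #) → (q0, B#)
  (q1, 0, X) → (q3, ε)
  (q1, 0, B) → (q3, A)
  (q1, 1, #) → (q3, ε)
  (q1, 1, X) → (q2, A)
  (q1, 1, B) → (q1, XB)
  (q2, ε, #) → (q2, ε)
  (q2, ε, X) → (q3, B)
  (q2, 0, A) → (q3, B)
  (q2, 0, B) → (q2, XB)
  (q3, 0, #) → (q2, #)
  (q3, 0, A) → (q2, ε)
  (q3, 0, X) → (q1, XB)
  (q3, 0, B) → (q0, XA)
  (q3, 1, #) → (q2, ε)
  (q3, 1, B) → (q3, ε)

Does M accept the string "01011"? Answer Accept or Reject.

(q0, 01011, #)
  read 0, top #: go to q1, push X# → (q1, 1011, X#)
  read 1, top X: go to q2, push A → (q2, 011, A#)
  read 0, top A: go to q3, push B → (q3, 11, B#)
  read 1, top B: go to q3, push ε → (q3, 1, #)
  read 1, top #: go to q2, push ε → (q2, ε, ε)
All input consumed and the stack is empty.

Accept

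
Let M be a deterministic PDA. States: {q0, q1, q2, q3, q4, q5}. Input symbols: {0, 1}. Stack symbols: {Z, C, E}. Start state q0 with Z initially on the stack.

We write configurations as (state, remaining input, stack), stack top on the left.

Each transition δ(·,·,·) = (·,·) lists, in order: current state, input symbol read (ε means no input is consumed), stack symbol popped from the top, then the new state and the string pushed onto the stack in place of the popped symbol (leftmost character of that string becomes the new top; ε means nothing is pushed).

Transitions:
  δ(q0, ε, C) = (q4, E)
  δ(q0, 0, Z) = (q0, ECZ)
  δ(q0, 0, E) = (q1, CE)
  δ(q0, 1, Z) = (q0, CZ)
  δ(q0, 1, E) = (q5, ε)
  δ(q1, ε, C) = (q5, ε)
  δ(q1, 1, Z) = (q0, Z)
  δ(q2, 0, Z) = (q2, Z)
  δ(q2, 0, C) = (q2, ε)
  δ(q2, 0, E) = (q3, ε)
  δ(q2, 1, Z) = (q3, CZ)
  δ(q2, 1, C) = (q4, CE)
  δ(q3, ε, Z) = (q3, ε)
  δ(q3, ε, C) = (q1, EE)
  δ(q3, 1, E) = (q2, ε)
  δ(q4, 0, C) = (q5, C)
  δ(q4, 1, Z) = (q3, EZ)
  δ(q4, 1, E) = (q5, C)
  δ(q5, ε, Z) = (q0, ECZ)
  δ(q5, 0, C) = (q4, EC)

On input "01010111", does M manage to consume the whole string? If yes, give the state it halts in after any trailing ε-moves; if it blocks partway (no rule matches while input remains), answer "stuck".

stuck

(q0, 01010111, Z) ⊢ (q0, 1010111, ECZ) ⊢ (q5, 010111, CZ) ⊢ (q4, 10111, ECZ) ⊢ (q5, 0111, CCZ) ⊢ (q4, 111, ECCZ) ⊢ (q5, 11, CCCZ)
No transition for (q5, 1, top C); M blocks with input 11 remaining.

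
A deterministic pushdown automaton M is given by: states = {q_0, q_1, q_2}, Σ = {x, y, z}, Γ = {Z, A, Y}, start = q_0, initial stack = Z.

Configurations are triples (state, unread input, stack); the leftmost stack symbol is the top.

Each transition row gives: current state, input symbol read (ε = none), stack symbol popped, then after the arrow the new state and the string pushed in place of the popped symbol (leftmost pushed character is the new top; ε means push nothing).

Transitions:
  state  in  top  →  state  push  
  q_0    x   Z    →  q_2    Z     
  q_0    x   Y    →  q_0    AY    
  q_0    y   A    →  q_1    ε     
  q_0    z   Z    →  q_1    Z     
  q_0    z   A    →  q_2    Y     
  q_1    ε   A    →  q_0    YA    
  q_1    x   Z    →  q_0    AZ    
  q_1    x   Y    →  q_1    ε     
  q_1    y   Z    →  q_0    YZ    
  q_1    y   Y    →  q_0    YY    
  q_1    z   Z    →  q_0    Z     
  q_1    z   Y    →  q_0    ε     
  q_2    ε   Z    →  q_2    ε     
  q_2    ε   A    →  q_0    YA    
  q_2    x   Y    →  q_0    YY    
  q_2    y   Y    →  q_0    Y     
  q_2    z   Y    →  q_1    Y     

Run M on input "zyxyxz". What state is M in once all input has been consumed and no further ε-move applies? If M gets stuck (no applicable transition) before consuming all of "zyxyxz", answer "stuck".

q_0

(q_0, zyxyxz, Z)
  read z, top Z: go to q_1, push Z → (q_1, yxyxz, Z)
  read y, top Z: go to q_0, push YZ → (q_0, xyxz, YZ)
  read x, top Y: go to q_0, push AY → (q_0, yxz, AYZ)
  read y, top A: go to q_1, push ε → (q_1, xz, YZ)
  read x, top Y: go to q_1, push ε → (q_1, z, Z)
  read z, top Z: go to q_0, push Z → (q_0, ε, Z)
All input consumed; M is in state q_0.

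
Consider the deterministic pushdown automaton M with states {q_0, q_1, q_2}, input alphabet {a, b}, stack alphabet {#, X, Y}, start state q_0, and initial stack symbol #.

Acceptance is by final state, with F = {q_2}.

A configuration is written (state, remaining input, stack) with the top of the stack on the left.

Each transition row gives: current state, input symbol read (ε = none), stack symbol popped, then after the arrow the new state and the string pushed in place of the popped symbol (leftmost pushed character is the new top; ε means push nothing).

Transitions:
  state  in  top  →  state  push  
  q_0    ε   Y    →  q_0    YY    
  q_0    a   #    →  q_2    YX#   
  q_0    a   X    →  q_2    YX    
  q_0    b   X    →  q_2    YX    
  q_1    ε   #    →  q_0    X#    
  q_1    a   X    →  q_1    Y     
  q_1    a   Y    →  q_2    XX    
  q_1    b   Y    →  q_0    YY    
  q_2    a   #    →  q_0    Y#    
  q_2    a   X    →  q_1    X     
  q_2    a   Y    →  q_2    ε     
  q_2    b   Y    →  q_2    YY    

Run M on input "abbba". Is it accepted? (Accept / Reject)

Accept

(q_0, abbba, #) ⊢ (q_2, bbba, YX#) ⊢ (q_2, bba, YYX#) ⊢ (q_2, ba, YYYX#) ⊢ (q_2, a, YYYYX#) ⊢ (q_2, ε, YYYX#)
All input consumed; state q_2 ∈ F.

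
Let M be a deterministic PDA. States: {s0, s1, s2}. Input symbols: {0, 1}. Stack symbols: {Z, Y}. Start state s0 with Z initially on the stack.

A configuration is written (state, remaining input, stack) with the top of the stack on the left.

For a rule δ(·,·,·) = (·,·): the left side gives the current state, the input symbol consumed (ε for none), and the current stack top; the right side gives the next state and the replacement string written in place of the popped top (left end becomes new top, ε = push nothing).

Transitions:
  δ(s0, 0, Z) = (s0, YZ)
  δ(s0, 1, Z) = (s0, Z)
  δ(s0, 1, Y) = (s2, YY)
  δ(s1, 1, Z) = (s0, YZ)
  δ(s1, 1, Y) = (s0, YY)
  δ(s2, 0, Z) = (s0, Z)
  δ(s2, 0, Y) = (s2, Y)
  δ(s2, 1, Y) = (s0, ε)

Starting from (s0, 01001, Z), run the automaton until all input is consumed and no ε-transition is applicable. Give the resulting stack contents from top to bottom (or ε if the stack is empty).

(s0, 01001, Z)
  read 0, top Z: go to s0, push YZ → (s0, 1001, YZ)
  read 1, top Y: go to s2, push YY → (s2, 001, YYZ)
  read 0, top Y: go to s2, push Y → (s2, 01, YYZ)
  read 0, top Y: go to s2, push Y → (s2, 1, YYZ)
  read 1, top Y: go to s0, push ε → (s0, ε, YZ)
All input consumed in state s0 with stack YZ.

YZ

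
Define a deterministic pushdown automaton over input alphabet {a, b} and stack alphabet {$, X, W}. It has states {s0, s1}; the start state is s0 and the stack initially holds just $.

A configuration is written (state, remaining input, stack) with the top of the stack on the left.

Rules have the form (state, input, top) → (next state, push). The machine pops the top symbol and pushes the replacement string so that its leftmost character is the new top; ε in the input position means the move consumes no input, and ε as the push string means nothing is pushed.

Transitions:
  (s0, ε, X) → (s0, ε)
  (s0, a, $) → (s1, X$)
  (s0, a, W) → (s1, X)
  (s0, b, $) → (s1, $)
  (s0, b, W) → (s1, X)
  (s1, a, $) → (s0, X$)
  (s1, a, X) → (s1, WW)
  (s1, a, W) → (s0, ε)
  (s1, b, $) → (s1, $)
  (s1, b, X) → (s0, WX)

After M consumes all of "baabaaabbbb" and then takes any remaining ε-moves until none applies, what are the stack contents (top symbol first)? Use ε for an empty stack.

(s0, baabaaabbbb, $)
  read b, top $: go to s1, push $ → (s1, aabaaabbbb, $)
  read a, top $: go to s0, push X$ → (s0, abaaabbbb, X$)
  ε-move, top X: go to s0, push ε → (s0, abaaabbbb, $)
  read a, top $: go to s1, push X$ → (s1, baaabbbb, X$)
  read b, top X: go to s0, push WX → (s0, aaabbbb, WX$)
  read a, top W: go to s1, push X → (s1, aabbbb, XX$)
  read a, top X: go to s1, push WW → (s1, abbbb, WWX$)
  read a, top W: go to s0, push ε → (s0, bbbb, WX$)
  read b, top W: go to s1, push X → (s1, bbb, XX$)
  read b, top X: go to s0, push WX → (s0, bb, WXX$)
  read b, top W: go to s1, push X → (s1, b, XXX$)
  read b, top X: go to s0, push WX → (s0, ε, WXXX$)
All input consumed in state s0 with stack WXXX$.

WXXX$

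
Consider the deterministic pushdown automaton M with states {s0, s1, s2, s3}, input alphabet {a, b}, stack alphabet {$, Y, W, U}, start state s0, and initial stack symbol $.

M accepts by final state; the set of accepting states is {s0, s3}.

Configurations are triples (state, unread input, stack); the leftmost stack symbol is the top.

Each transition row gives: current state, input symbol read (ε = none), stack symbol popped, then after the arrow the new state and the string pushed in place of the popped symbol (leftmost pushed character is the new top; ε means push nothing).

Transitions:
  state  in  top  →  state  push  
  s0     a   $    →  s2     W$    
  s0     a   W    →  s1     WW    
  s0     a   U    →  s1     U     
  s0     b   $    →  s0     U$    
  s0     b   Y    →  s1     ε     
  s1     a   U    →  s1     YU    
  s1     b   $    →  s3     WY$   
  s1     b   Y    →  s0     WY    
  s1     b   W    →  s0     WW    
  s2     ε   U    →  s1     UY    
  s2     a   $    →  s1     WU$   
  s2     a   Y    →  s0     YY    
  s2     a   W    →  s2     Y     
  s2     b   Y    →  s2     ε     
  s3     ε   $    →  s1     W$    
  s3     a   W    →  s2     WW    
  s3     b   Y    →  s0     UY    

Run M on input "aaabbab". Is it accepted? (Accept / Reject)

Accept

(s0, aaabbab, $)
  read a, top $: go to s2, push W$ → (s2, aabbab, W$)
  read a, top W: go to s2, push Y → (s2, abbab, Y$)
  read a, top Y: go to s0, push YY → (s0, bbab, YY$)
  read b, top Y: go to s1, push ε → (s1, bab, Y$)
  read b, top Y: go to s0, push WY → (s0, ab, WY$)
  read a, top W: go to s1, push WW → (s1, b, WWY$)
  read b, top W: go to s0, push WW → (s0, ε, WWWY$)
All input consumed; state s0 ∈ F.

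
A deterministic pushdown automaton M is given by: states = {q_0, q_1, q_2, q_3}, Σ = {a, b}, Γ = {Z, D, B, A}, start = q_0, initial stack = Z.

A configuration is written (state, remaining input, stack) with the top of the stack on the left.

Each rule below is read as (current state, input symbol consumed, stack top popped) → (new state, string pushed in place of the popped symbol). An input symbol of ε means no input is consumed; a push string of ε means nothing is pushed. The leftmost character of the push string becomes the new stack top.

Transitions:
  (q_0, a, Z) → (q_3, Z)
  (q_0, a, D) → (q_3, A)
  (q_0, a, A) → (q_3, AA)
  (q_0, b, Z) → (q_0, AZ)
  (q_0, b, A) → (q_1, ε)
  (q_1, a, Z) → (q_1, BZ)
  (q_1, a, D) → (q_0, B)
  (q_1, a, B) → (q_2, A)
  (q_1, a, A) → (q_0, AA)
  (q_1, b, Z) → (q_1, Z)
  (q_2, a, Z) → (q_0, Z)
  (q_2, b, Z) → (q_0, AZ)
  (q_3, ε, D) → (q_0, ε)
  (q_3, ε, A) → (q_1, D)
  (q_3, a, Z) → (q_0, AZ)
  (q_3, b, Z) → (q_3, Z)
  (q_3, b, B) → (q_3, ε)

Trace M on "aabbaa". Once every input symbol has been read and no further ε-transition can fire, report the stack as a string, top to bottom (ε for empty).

AZ

(q_0, aabbaa, Z)
  read a, top Z: go to q_3, push Z → (q_3, abbaa, Z)
  read a, top Z: go to q_0, push AZ → (q_0, bbaa, AZ)
  read b, top A: go to q_1, push ε → (q_1, baa, Z)
  read b, top Z: go to q_1, push Z → (q_1, aa, Z)
  read a, top Z: go to q_1, push BZ → (q_1, a, BZ)
  read a, top B: go to q_2, push A → (q_2, ε, AZ)
All input consumed in state q_2 with stack AZ.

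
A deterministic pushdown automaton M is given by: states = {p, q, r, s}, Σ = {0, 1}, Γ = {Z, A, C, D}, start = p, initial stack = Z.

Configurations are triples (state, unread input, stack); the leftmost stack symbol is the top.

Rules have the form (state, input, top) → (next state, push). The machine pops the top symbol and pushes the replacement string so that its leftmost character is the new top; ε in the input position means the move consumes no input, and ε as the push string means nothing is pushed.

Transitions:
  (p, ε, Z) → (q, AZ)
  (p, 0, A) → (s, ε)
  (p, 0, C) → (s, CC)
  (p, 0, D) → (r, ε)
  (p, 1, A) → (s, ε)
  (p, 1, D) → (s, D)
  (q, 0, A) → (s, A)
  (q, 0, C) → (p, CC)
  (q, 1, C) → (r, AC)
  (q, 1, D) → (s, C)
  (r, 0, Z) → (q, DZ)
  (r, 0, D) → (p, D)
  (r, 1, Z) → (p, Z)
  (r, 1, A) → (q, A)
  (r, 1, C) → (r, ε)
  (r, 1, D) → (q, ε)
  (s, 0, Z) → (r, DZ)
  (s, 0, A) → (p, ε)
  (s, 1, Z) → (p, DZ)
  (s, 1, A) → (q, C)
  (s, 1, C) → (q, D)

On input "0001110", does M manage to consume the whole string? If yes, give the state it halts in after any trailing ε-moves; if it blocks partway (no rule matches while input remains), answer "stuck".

(p, 0001110, Z) ⊢ (q, 0001110, AZ) ⊢ (s, 001110, AZ) ⊢ (p, 01110, Z) ⊢ (q, 01110, AZ) ⊢ (s, 1110, AZ) ⊢ (q, 110, CZ) ⊢ (r, 10, ACZ) ⊢ (q, 0, ACZ) ⊢ (s, ε, ACZ)
All input consumed; M is in state s.

s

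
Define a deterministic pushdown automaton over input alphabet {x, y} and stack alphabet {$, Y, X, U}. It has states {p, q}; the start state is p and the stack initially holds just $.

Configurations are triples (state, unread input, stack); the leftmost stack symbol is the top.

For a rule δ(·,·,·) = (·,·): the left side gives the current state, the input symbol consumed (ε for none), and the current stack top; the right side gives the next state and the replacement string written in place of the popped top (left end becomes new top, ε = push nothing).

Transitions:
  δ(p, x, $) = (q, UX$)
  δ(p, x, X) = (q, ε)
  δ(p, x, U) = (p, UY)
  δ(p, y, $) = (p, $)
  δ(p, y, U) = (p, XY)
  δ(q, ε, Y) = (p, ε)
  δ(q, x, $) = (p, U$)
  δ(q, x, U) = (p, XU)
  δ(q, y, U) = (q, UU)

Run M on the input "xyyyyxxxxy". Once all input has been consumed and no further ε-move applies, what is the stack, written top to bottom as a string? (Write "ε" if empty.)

UUUUUUX$

(p, xyyyyxxxxy, $) ⊢ (q, yyyyxxxxy, UX$) ⊢ (q, yyyxxxxy, UUX$) ⊢ (q, yyxxxxy, UUUX$) ⊢ (q, yxxxxy, UUUUX$) ⊢ (q, xxxxy, UUUUUX$) ⊢ (p, xxxy, XUUUUUX$) ⊢ (q, xxy, UUUUUX$) ⊢ (p, xy, XUUUUUX$) ⊢ (q, y, UUUUUX$) ⊢ (q, ε, UUUUUUX$)
All input consumed in state q with stack UUUUUUX$.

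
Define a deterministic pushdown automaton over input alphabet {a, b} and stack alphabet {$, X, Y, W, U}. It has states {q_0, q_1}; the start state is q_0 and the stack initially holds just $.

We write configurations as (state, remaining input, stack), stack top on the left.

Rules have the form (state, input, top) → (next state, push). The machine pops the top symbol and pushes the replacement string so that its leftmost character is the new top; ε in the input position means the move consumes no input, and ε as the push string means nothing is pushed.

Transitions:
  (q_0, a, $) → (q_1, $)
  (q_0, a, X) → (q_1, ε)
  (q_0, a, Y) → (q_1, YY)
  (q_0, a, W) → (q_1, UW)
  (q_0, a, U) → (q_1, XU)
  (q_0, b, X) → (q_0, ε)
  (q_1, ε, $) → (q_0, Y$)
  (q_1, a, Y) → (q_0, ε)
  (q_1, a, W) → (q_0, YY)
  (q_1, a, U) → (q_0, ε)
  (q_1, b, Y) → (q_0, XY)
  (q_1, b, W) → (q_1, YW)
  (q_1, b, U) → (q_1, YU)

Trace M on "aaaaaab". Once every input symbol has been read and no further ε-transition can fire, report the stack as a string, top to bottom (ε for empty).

XYY$

(q_0, aaaaaab, $)
  read a, top $: go to q_1, push $ → (q_1, aaaaab, $)
  ε-move, top $: go to q_0, push Y$ → (q_0, aaaaab, Y$)
  read a, top Y: go to q_1, push YY → (q_1, aaaab, YY$)
  read a, top Y: go to q_0, push ε → (q_0, aaab, Y$)
  read a, top Y: go to q_1, push YY → (q_1, aab, YY$)
  read a, top Y: go to q_0, push ε → (q_0, ab, Y$)
  read a, top Y: go to q_1, push YY → (q_1, b, YY$)
  read b, top Y: go to q_0, push XY → (q_0, ε, XYY$)
All input consumed in state q_0 with stack XYY$.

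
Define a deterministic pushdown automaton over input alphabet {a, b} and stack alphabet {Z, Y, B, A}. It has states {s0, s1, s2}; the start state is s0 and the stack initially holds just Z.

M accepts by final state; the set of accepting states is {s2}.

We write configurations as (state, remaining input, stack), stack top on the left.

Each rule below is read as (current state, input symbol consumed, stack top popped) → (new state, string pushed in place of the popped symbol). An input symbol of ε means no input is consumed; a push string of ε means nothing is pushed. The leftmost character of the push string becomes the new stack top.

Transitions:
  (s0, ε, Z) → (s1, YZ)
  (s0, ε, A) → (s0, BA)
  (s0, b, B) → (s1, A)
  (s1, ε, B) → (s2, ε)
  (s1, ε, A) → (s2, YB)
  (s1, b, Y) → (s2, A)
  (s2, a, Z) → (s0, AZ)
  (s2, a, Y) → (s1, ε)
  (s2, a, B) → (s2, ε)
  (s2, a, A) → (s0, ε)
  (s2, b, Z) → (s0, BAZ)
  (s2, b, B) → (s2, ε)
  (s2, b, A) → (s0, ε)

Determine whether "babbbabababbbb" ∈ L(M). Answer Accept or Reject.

Reject

(s0, babbbabababbbb, Z)
  ε-move, top Z: go to s1, push YZ → (s1, babbbabababbbb, YZ)
  read b, top Y: go to s2, push A → (s2, abbbabababbbb, AZ)
  read a, top A: go to s0, push ε → (s0, bbbabababbbb, Z)
  ε-move, top Z: go to s1, push YZ → (s1, bbbabababbbb, YZ)
  read b, top Y: go to s2, push A → (s2, bbabababbbb, AZ)
  read b, top A: go to s0, push ε → (s0, babababbbb, Z)
  ε-move, top Z: go to s1, push YZ → (s1, babababbbb, YZ)
  read b, top Y: go to s2, push A → (s2, abababbbb, AZ)
  read a, top A: go to s0, push ε → (s0, bababbbb, Z)
  ε-move, top Z: go to s1, push YZ → (s1, bababbbb, YZ)
  read b, top Y: go to s2, push A → (s2, ababbbb, AZ)
  read a, top A: go to s0, push ε → (s0, babbbb, Z)
  ε-move, top Z: go to s1, push YZ → (s1, babbbb, YZ)
  read b, top Y: go to s2, push A → (s2, abbbb, AZ)
  read a, top A: go to s0, push ε → (s0, bbbb, Z)
  ε-move, top Z: go to s1, push YZ → (s1, bbbb, YZ)
  read b, top Y: go to s2, push A → (s2, bbb, AZ)
  read b, top A: go to s0, push ε → (s0, bb, Z)
  ε-move, top Z: go to s1, push YZ → (s1, bb, YZ)
  read b, top Y: go to s2, push A → (s2, b, AZ)
  read b, top A: go to s0, push ε → (s0, ε, Z)
  ε-move, top Z: go to s1, push YZ → (s1, ε, YZ)
All input consumed; state s1 ∉ F and no further ε-move applies.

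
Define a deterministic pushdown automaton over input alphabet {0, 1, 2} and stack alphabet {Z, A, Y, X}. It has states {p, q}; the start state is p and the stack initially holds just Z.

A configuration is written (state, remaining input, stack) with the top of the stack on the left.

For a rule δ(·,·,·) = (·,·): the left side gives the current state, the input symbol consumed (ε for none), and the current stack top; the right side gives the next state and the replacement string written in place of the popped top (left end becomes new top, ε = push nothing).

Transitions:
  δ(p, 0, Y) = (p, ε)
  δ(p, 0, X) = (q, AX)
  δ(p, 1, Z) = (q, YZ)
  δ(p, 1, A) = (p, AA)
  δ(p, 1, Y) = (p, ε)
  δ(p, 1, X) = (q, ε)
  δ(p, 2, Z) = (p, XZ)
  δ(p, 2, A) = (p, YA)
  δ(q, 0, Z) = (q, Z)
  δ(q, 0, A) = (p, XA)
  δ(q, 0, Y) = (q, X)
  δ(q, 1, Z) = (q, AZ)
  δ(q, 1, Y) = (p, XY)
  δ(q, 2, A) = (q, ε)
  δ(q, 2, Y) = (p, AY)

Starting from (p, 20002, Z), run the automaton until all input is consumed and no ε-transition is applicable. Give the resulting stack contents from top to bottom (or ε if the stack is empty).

(p, 20002, Z)
  read 2, top Z: go to p, push XZ → (p, 0002, XZ)
  read 0, top X: go to q, push AX → (q, 002, AXZ)
  read 0, top A: go to p, push XA → (p, 02, XAXZ)
  read 0, top X: go to q, push AX → (q, 2, AXAXZ)
  read 2, top A: go to q, push ε → (q, ε, XAXZ)
All input consumed in state q with stack XAXZ.

XAXZ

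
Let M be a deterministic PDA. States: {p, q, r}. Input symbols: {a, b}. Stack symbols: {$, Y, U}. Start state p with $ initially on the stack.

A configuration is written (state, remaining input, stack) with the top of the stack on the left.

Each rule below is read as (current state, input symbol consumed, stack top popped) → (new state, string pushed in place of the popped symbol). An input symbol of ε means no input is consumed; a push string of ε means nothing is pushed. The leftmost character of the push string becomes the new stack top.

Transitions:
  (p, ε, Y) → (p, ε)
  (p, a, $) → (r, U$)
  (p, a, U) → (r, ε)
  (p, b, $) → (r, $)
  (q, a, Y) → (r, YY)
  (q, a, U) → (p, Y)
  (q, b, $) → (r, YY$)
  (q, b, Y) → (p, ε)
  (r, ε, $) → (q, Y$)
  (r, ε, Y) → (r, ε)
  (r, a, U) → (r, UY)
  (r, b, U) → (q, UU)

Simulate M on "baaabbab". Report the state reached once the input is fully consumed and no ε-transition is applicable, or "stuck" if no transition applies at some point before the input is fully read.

p

(p, baaabbab, $)
  read b, top $: go to r, push $ → (r, aaabbab, $)
  ε-move, top $: go to q, push Y$ → (q, aaabbab, Y$)
  read a, top Y: go to r, push YY → (r, aabbab, YY$)
  ε-move, top Y: go to r, push ε → (r, aabbab, Y$)
  ε-move, top Y: go to r, push ε → (r, aabbab, $)
  ε-move, top $: go to q, push Y$ → (q, aabbab, Y$)
  read a, top Y: go to r, push YY → (r, abbab, YY$)
  ε-move, top Y: go to r, push ε → (r, abbab, Y$)
  ε-move, top Y: go to r, push ε → (r, abbab, $)
  ε-move, top $: go to q, push Y$ → (q, abbab, Y$)
  read a, top Y: go to r, push YY → (r, bbab, YY$)
  ε-move, top Y: go to r, push ε → (r, bbab, Y$)
  ε-move, top Y: go to r, push ε → (r, bbab, $)
  ε-move, top $: go to q, push Y$ → (q, bbab, Y$)
  read b, top Y: go to p, push ε → (p, bab, $)
  read b, top $: go to r, push $ → (r, ab, $)
  ε-move, top $: go to q, push Y$ → (q, ab, Y$)
  read a, top Y: go to r, push YY → (r, b, YY$)
  ε-move, top Y: go to r, push ε → (r, b, Y$)
  ε-move, top Y: go to r, push ε → (r, b, $)
  ε-move, top $: go to q, push Y$ → (q, b, Y$)
  read b, top Y: go to p, push ε → (p, ε, $)
All input consumed; M is in state p.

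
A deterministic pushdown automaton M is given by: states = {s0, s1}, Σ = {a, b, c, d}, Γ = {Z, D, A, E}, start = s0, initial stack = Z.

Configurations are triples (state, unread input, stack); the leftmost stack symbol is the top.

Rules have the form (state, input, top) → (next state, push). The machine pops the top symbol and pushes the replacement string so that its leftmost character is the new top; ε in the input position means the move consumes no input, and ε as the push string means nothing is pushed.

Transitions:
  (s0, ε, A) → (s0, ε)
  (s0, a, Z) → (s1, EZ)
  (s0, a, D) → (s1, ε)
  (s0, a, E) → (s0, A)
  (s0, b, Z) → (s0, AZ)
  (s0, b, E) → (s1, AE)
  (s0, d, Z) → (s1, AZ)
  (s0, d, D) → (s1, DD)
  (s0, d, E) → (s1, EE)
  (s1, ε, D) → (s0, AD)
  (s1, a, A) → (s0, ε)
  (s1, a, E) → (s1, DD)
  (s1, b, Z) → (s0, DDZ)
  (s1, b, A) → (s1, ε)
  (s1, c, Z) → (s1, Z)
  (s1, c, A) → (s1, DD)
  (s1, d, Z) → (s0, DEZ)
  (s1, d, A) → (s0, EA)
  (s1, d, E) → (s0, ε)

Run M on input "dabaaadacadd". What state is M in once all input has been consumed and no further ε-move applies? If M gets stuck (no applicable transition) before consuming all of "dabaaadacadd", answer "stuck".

stuck

(s0, dabaaadacadd, Z)
  read d, top Z: go to s1, push AZ → (s1, abaaadacadd, AZ)
  read a, top A: go to s0, push ε → (s0, baaadacadd, Z)
  read b, top Z: go to s0, push AZ → (s0, aaadacadd, AZ)
  ε-move, top A: go to s0, push ε → (s0, aaadacadd, Z)
  read a, top Z: go to s1, push EZ → (s1, aadacadd, EZ)
  read a, top E: go to s1, push DD → (s1, adacadd, DDZ)
  ε-move, top D: go to s0, push AD → (s0, adacadd, ADDZ)
  ε-move, top A: go to s0, push ε → (s0, adacadd, DDZ)
  read a, top D: go to s1, push ε → (s1, dacadd, DZ)
  ε-move, top D: go to s0, push AD → (s0, dacadd, ADZ)
  ε-move, top A: go to s0, push ε → (s0, dacadd, DZ)
  read d, top D: go to s1, push DD → (s1, acadd, DDZ)
  ε-move, top D: go to s0, push AD → (s0, acadd, ADDZ)
  ε-move, top A: go to s0, push ε → (s0, acadd, DDZ)
  read a, top D: go to s1, push ε → (s1, cadd, DZ)
  ε-move, top D: go to s0, push AD → (s0, cadd, ADZ)
  ε-move, top A: go to s0, push ε → (s0, cadd, DZ)
No transition for (s0, c, top D); M blocks with input cadd remaining.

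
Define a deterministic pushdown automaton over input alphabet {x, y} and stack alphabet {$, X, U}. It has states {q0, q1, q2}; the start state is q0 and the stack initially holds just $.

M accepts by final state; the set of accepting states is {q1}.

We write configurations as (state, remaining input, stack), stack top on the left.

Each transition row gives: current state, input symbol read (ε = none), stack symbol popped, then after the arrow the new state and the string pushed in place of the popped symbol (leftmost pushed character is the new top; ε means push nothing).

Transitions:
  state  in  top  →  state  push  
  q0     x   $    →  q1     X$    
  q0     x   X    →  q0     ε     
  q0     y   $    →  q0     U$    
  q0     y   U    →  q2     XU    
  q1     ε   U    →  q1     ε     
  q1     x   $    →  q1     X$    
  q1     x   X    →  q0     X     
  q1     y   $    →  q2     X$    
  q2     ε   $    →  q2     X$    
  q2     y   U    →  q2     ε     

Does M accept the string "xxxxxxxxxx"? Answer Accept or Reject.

Accept

(q0, xxxxxxxxxx, $)
  read x, top $: go to q1, push X$ → (q1, xxxxxxxxx, X$)
  read x, top X: go to q0, push X → (q0, xxxxxxxx, X$)
  read x, top X: go to q0, push ε → (q0, xxxxxxx, $)
  read x, top $: go to q1, push X$ → (q1, xxxxxx, X$)
  read x, top X: go to q0, push X → (q0, xxxxx, X$)
  read x, top X: go to q0, push ε → (q0, xxxx, $)
  read x, top $: go to q1, push X$ → (q1, xxx, X$)
  read x, top X: go to q0, push X → (q0, xx, X$)
  read x, top X: go to q0, push ε → (q0, x, $)
  read x, top $: go to q1, push X$ → (q1, ε, X$)
All input consumed; state q1 ∈ F.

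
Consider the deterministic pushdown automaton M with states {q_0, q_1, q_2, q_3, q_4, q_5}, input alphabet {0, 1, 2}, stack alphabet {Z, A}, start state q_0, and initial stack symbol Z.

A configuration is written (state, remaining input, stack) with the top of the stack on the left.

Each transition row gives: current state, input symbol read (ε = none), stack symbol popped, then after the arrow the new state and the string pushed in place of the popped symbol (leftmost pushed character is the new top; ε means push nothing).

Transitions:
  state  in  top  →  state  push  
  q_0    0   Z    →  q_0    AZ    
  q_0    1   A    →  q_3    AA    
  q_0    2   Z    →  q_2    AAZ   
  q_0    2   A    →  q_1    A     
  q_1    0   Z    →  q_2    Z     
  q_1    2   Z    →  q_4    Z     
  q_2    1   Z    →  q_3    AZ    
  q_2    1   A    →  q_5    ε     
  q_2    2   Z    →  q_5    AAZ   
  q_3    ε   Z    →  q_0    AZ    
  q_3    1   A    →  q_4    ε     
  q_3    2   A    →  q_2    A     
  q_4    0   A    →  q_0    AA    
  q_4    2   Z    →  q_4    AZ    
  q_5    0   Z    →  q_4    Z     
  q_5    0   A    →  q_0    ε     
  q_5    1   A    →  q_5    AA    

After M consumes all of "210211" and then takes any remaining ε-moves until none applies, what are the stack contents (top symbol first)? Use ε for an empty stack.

(q_0, 210211, Z)
  read 2, top Z: go to q_2, push AAZ → (q_2, 10211, AAZ)
  read 1, top A: go to q_5, push ε → (q_5, 0211, AZ)
  read 0, top A: go to q_0, push ε → (q_0, 211, Z)
  read 2, top Z: go to q_2, push AAZ → (q_2, 11, AAZ)
  read 1, top A: go to q_5, push ε → (q_5, 1, AZ)
  read 1, top A: go to q_5, push AA → (q_5, ε, AAZ)
All input consumed in state q_5 with stack AAZ.

AAZ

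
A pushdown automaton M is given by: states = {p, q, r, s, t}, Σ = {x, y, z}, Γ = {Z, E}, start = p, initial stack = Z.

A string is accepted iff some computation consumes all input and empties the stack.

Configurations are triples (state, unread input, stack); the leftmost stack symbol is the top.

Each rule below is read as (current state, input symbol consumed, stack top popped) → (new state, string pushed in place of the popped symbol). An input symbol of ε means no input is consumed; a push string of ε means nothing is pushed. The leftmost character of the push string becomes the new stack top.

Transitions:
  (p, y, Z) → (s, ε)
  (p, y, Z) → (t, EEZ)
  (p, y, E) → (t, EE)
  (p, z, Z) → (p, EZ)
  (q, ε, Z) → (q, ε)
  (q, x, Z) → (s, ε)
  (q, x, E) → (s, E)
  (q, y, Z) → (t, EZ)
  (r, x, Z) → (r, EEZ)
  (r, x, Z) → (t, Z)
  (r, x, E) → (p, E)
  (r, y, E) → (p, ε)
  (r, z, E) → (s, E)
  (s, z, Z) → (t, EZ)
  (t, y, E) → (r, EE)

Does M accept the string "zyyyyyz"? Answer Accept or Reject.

Reject

No computation consumes all input and empties the stack.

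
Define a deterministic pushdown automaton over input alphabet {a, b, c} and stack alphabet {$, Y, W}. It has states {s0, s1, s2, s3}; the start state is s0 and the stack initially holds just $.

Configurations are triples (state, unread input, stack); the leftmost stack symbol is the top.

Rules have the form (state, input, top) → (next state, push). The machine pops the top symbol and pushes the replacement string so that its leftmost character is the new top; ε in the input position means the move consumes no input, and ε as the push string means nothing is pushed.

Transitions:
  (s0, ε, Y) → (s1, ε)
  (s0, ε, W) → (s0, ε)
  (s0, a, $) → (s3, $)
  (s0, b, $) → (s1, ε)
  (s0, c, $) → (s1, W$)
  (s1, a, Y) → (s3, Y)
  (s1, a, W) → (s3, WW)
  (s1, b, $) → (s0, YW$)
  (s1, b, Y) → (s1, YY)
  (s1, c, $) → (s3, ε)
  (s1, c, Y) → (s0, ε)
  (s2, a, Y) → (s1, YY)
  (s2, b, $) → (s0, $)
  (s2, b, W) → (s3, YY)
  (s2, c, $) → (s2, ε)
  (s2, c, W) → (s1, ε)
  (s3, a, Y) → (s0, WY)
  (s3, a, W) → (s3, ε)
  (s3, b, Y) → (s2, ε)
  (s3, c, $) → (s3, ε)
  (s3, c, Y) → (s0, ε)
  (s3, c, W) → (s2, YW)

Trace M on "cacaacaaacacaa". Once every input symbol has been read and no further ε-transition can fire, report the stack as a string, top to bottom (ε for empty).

W$

(s0, cacaacaaacacaa, $) ⊢ (s1, acaacaaacacaa, W$) ⊢ (s3, caacaaacacaa, WW$) ⊢ (s2, aacaaacacaa, YWW$) ⊢ (s1, acaaacacaa, YYWW$) ⊢ (s3, caaacacaa, YYWW$) ⊢ (s0, aaacacaa, YWW$) ⊢ (s1, aaacacaa, WW$) ⊢ (s3, aacacaa, WWW$) ⊢ (s3, acacaa, WW$) ⊢ (s3, cacaa, W$) ⊢ (s2, acaa, YW$) ⊢ (s1, caa, YYW$) ⊢ (s0, aa, YW$) ⊢ (s1, aa, W$) ⊢ (s3, a, WW$) ⊢ (s3, ε, W$)
All input consumed in state s3 with stack W$.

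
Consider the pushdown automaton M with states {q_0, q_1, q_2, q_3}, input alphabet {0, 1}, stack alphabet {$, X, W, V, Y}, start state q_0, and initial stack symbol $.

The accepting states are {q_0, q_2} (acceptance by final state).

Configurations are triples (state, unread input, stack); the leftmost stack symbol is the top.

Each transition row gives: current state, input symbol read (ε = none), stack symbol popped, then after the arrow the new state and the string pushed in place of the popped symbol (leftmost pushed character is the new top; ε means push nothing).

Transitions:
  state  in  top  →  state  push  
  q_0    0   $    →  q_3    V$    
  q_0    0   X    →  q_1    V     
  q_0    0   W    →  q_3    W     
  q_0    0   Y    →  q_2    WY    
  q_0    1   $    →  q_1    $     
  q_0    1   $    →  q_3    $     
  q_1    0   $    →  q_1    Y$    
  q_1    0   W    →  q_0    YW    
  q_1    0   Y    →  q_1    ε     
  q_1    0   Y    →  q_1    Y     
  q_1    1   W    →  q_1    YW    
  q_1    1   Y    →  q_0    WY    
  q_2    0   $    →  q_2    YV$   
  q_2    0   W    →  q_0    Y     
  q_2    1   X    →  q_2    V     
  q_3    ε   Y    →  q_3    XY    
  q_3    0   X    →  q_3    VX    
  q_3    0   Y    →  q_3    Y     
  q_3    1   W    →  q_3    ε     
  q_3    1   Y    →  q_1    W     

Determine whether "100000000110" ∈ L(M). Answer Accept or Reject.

No computation consumes all input and reaches a final state.

Reject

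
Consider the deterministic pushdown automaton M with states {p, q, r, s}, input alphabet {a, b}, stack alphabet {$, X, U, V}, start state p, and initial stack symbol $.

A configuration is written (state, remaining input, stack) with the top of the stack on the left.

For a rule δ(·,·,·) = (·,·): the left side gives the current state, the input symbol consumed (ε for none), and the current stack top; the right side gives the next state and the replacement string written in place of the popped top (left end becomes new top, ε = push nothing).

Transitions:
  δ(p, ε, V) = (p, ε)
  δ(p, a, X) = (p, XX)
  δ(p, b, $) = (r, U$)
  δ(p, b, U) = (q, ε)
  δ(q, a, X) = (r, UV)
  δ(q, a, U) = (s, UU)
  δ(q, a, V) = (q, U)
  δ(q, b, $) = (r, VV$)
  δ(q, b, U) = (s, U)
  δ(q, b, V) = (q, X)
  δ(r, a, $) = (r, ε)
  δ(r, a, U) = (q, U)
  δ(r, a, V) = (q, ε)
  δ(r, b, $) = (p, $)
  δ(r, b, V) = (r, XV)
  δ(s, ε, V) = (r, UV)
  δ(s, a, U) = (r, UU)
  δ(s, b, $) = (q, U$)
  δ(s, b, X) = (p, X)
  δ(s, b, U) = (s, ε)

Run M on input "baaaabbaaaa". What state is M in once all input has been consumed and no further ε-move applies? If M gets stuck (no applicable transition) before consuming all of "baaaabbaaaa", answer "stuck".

(p, baaaabbaaaa, $) ⊢ (r, aaaabbaaaa, U$) ⊢ (q, aaabbaaaa, U$) ⊢ (s, aabbaaaa, UU$) ⊢ (r, abbaaaa, UUU$) ⊢ (q, bbaaaa, UUU$) ⊢ (s, baaaa, UUU$) ⊢ (s, aaaa, UU$) ⊢ (r, aaa, UUU$) ⊢ (q, aa, UUU$) ⊢ (s, a, UUUU$) ⊢ (r, ε, UUUUU$)
All input consumed; M is in state r.

r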